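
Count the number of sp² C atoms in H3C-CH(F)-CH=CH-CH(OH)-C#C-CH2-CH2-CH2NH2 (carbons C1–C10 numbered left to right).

C1: sp3
C2: sp3
C3: sp2 ✓
C4: sp2 ✓
C5: sp3
C6: sp
C7: sp
C8: sp3
C9: sp3
C10: sp3
C3, C4 → 2 sp2 carbons.

2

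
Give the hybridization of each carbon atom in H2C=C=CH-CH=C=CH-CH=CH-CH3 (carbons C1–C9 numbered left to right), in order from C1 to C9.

C1 sp2, C2 sp, C3 sp2, C4 sp2, C5 sp, C6 sp2, C7 sp2, C8 sp2, C9 sp3

C1 has 3 σ bonds, plus one π bond: steric number 3 → sp2.
C2: 2 σ bonds, plus two π bonds; 2 regions of electron density → sp.
C3 is sp2: 3 σ bonds, plus one π bond, 3 electron-density regions.
C4 (3 σ bonds, plus one π bond) has steric number 3: sp2.
C5: 2 σ bonds, plus two π bonds — 2 electron domains, sp.
C6 carries 3 σ bonds, plus one π bond, giving a steric number of 3, so it is sp2.
C7 is sp2: 3 σ bonds, plus one π bond, 3 electron-density regions.
C8: 3 σ bonds, plus one π bond — 3 electron domains, sp2.
C9 (4 σ bonds) has steric number 4: sp3.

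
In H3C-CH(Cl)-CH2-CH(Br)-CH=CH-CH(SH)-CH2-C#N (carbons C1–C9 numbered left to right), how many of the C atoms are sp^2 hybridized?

C1: sp3
C2: sp3
C3: sp3
C4: sp3
C5: sp2 ✓
C6: sp2 ✓
C7: sp3
C8: sp3
C9: sp
C5, C6 → 2 sp2 carbons.

2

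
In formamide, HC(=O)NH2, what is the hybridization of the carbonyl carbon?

sp^2

The carbonyl carbon carries 3 σ bonds, plus one π bond, giving a steric number of 3, so it is sp2.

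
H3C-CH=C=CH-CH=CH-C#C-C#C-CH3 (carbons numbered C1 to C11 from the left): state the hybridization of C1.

C1: 4 σ bonds — 4 electron domains, sp3.

sp³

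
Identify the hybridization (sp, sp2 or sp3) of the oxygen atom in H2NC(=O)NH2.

The oxygen atom carries 1 σ bond and 2 lone pairs, plus one π bond, giving a steric number of 3, so it is sp2.

sp^2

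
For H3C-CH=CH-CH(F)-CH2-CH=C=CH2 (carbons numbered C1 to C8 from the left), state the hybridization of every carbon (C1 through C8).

C1 (4 σ bonds) has steric number 4: sp3.
C2: 3 σ bonds, plus one π bond; 3 regions of electron density → sp2.
C3 — 3 σ bonds, plus one π bond. Steric number 3, so sp2.
C4: 4 σ bonds — 4 electron domains, sp3.
C5 — 4 σ bonds. Steric number 4, so sp3.
C6 is sp2: 3 σ bonds, plus one π bond, 3 electron-density regions.
C7 is sp: 2 σ bonds, plus two π bonds, 2 electron-density regions.
C8 is sp2: 3 σ bonds, plus one π bond, 3 electron-density regions.

C1 sp3, C2 sp2, C3 sp2, C4 sp3, C5 sp3, C6 sp2, C7 sp, C8 sp2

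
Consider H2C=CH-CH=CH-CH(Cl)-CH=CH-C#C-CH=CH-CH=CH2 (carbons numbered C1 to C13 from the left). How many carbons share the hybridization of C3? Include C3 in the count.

10

C3 is sp2 (one π bond).
C1: sp2 ✓
C2: sp2 ✓
C3: sp2 ✓
C4: sp2 ✓
C5: sp3
C6: sp2 ✓
C7: sp2 ✓
C8: sp
C9: sp
C10: sp2 ✓
C11: sp2 ✓
C12: sp2 ✓
C13: sp2 ✓
10 carbons are sp2.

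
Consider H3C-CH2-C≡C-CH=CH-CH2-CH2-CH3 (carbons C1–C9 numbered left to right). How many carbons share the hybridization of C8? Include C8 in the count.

5

C8 is sp3 (only σ bonds).
C1: sp3 ✓
C2: sp3 ✓
C3: sp
C4: sp
C5: sp2
C6: sp2
C7: sp3 ✓
C8: sp3 ✓
C9: sp3 ✓
5 carbons are sp3.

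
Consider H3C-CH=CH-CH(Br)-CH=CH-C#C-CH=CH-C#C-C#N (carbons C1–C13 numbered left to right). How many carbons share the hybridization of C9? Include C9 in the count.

C9 is sp2 (one π bond).
C1: sp3
C2: sp2 ✓
C3: sp2 ✓
C4: sp3
C5: sp2 ✓
C6: sp2 ✓
C7: sp
C8: sp
C9: sp2 ✓
C10: sp2 ✓
C11: sp
C12: sp
C13: sp
6 carbons are sp2.

6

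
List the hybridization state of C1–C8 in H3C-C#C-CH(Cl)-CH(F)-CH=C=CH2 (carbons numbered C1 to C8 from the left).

C1 sp3, C2 sp, C3 sp, C4 sp3, C5 sp3, C6 sp2, C7 sp, C8 sp2

C1 (4 σ bonds) has steric number 4: sp3.
C2: 2 σ bonds, plus two π bonds — 2 electron domains, sp.
C3 carries 2 σ bonds, plus two π bonds, giving a steric number of 2, so it is sp.
C4: 4 σ bonds — 4 electron domains, sp3.
C5 is sp3: 4 σ bonds, 4 electron-density regions.
C6 carries 3 σ bonds, plus one π bond, giving a steric number of 3, so it is sp2.
C7 — 2 σ bonds, plus two π bonds. Steric number 2, so sp.
C8 has 3 σ bonds, plus one π bond: steric number 3 → sp2.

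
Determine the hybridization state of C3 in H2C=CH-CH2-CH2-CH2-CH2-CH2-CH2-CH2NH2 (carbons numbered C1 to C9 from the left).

sp^3

C3 — 4 σ bonds. Steric number 4, so sp3.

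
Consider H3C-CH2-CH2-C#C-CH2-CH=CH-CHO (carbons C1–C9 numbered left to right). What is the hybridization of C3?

C3 has 4 σ bonds: steric number 4 → sp3.

sp3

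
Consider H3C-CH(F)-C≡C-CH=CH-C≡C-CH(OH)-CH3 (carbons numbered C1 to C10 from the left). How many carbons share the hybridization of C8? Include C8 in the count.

C8 is sp (two π bonds).
C1: sp3
C2: sp3
C3: sp ✓
C4: sp ✓
C5: sp2
C6: sp2
C7: sp ✓
C8: sp ✓
C9: sp3
C10: sp3
4 carbons are sp.

4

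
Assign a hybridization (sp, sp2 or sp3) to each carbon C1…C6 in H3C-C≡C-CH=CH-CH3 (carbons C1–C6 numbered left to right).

C1 has 4 σ bonds: steric number 4 → sp3.
C2 is sp: 2 σ bonds, plus two π bonds, 2 electron-density regions.
C3 carries 2 σ bonds, plus two π bonds, giving a steric number of 2, so it is sp.
C4: 3 σ bonds, plus one π bond; 3 regions of electron density → sp2.
C5 (3 σ bonds, plus one π bond) has steric number 3: sp2.
C6 is sp3: 4 σ bonds, 4 electron-density regions.

C1 sp3, C2 sp, C3 sp, C4 sp2, C5 sp2, C6 sp3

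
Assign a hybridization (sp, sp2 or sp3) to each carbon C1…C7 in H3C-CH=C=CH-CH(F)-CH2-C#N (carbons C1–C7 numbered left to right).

C1: 4 σ bonds — 4 electron domains, sp3.
C2 — 3 σ bonds, plus one π bond. Steric number 3, so sp2.
C3 — 2 σ bonds, plus two π bonds. Steric number 2, so sp.
C4 — 3 σ bonds, plus one π bond. Steric number 3, so sp2.
C5 (4 σ bonds) has steric number 4: sp3.
C6: 4 σ bonds; 4 regions of electron density → sp3.
C7 carries 2 σ bonds, plus two π bonds, giving a steric number of 2, so it is sp.

C1 sp3, C2 sp2, C3 sp, C4 sp2, C5 sp3, C6 sp3, C7 sp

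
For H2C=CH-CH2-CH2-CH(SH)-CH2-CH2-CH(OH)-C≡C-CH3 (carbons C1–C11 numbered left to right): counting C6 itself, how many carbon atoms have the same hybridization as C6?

C6 is sp3 (only σ bonds).
C1: sp2
C2: sp2
C3: sp3 ✓
C4: sp3 ✓
C5: sp3 ✓
C6: sp3 ✓
C7: sp3 ✓
C8: sp3 ✓
C9: sp
C10: sp
C11: sp3 ✓
7 carbons are sp3.

7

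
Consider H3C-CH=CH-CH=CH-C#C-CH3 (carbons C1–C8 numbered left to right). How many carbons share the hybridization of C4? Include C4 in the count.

C4 is sp2 (one π bond).
C1: sp3
C2: sp2 ✓
C3: sp2 ✓
C4: sp2 ✓
C5: sp2 ✓
C6: sp
C7: sp
C8: sp3
4 carbons are sp2.

4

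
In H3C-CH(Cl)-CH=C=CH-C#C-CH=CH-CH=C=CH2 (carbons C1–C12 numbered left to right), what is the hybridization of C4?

C4 (2 σ bonds, plus two π bonds) has steric number 2: sp.

sp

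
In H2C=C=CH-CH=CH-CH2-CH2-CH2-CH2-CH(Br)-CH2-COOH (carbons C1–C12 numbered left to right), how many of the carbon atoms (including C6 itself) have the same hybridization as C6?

6

C6 is sp3 (only σ bonds).
C1: sp2
C2: sp
C3: sp2
C4: sp2
C5: sp2
C6: sp3 ✓
C7: sp3 ✓
C8: sp3 ✓
C9: sp3 ✓
C10: sp3 ✓
C11: sp3 ✓
C12: sp2
6 carbons are sp3.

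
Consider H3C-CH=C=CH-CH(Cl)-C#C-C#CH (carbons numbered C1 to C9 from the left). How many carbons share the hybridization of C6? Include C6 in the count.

5

C6 is sp (two π bonds).
C1: sp3
C2: sp2
C3: sp ✓
C4: sp2
C5: sp3
C6: sp ✓
C7: sp ✓
C8: sp ✓
C9: sp ✓
5 carbons are sp.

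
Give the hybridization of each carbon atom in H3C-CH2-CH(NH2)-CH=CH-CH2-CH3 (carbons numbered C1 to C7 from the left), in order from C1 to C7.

C1 is sp3: 4 σ bonds, 4 electron-density regions.
C2 carries 4 σ bonds, giving a steric number of 4, so it is sp3.
C3 has 4 σ bonds: steric number 4 → sp3.
C4 — 3 σ bonds, plus one π bond. Steric number 3, so sp2.
C5 (3 σ bonds, plus one π bond) has steric number 3: sp2.
C6 has 4 σ bonds: steric number 4 → sp3.
C7: 4 σ bonds; 4 regions of electron density → sp3.

C1 sp3, C2 sp3, C3 sp3, C4 sp2, C5 sp2, C6 sp3, C7 sp3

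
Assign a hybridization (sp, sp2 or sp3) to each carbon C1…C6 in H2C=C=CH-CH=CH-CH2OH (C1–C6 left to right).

C1 sp2, C2 sp, C3 sp2, C4 sp2, C5 sp2, C6 sp3

C1 is sp2: 3 σ bonds, plus one π bond, 3 electron-density regions.
C2 has 2 σ bonds, plus two π bonds: steric number 2 → sp.
C3 (3 σ bonds, plus one π bond) has steric number 3: sp2.
C4: 3 σ bonds, plus one π bond — 3 electron domains, sp2.
C5: 3 σ bonds, plus one π bond — 3 electron domains, sp2.
C6 — 4 σ bonds. Steric number 4, so sp3.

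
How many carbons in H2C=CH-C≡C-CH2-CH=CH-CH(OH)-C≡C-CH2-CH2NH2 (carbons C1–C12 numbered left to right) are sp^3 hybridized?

C1: sp2
C2: sp2
C3: sp
C4: sp
C5: sp3 ✓
C6: sp2
C7: sp2
C8: sp3 ✓
C9: sp
C10: sp
C11: sp3 ✓
C12: sp3 ✓
C5, C8, C11, C12 → 4 sp3 carbons.

4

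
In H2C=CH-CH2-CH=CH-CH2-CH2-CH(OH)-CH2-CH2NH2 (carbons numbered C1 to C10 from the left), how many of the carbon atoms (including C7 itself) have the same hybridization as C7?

C7 is sp3 (only σ bonds).
C1: sp2
C2: sp2
C3: sp3 ✓
C4: sp2
C5: sp2
C6: sp3 ✓
C7: sp3 ✓
C8: sp3 ✓
C9: sp3 ✓
C10: sp3 ✓
6 carbons are sp3.

6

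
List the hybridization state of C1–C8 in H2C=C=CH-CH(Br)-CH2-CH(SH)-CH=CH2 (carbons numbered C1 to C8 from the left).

C1 (3 σ bonds, plus one π bond) has steric number 3: sp2.
C2 has 2 σ bonds, plus two π bonds: steric number 2 → sp.
C3 has 3 σ bonds, plus one π bond: steric number 3 → sp2.
C4 (4 σ bonds) has steric number 4: sp3.
C5 — 4 σ bonds. Steric number 4, so sp3.
C6: 4 σ bonds — 4 electron domains, sp3.
C7: 3 σ bonds, plus one π bond — 3 electron domains, sp2.
C8: 3 σ bonds, plus one π bond — 3 electron domains, sp2.

C1 sp2, C2 sp, C3 sp2, C4 sp3, C5 sp3, C6 sp3, C7 sp2, C8 sp2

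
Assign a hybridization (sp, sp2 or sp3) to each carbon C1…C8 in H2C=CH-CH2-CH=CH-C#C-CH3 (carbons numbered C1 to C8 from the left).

C1 has 3 σ bonds, plus one π bond: steric number 3 → sp2.
C2 — 3 σ bonds, plus one π bond. Steric number 3, so sp2.
C3: 4 σ bonds; 4 regions of electron density → sp3.
C4 has 3 σ bonds, plus one π bond: steric number 3 → sp2.
C5 has 3 σ bonds, plus one π bond: steric number 3 → sp2.
C6 — 2 σ bonds, plus two π bonds. Steric number 2, so sp.
C7 — 2 σ bonds, plus two π bonds. Steric number 2, so sp.
C8 carries 4 σ bonds, giving a steric number of 4, so it is sp3.

C1 sp2, C2 sp2, C3 sp3, C4 sp2, C5 sp2, C6 sp, C7 sp, C8 sp3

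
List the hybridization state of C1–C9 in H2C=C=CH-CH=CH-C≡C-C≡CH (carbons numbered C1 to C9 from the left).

C1 sp2, C2 sp, C3 sp2, C4 sp2, C5 sp2, C6 sp, C7 sp, C8 sp, C9 sp

C1 has 3 σ bonds, plus one π bond: steric number 3 → sp2.
C2 carries 2 σ bonds, plus two π bonds, giving a steric number of 2, so it is sp.
C3 has 3 σ bonds, plus one π bond: steric number 3 → sp2.
C4 has 3 σ bonds, plus one π bond: steric number 3 → sp2.
C5 — 3 σ bonds, plus one π bond. Steric number 3, so sp2.
C6 carries 2 σ bonds, plus two π bonds, giving a steric number of 2, so it is sp.
C7 is sp: 2 σ bonds, plus two π bonds, 2 electron-density regions.
C8 has 2 σ bonds, plus two π bonds: steric number 2 → sp.
C9 carries 2 σ bonds, plus two π bonds, giving a steric number of 2, so it is sp.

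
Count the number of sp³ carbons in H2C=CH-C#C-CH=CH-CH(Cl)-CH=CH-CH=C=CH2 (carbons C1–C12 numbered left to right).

C1: sp2
C2: sp2
C3: sp
C4: sp
C5: sp2
C6: sp2
C7: sp3 ✓
C8: sp2
C9: sp2
C10: sp2
C11: sp
C12: sp2
C7 → 1 sp3 carbon.

1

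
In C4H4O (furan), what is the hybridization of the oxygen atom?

sp^2

One O lone pair is in the aromatic π system (p orbital), the other is in an sp2 hybrid in the ring plane; O has two σ bonds + one in-plane lone pair → sp2.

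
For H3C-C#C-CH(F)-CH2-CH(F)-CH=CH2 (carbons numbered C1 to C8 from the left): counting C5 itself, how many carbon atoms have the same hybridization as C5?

C5 is sp3 (only σ bonds).
C1: sp3 ✓
C2: sp
C3: sp
C4: sp3 ✓
C5: sp3 ✓
C6: sp3 ✓
C7: sp2
C8: sp2
4 carbons are sp3.

4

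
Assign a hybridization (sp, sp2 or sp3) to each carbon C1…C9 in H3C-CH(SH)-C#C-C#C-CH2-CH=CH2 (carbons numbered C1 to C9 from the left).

C1 sp3, C2 sp3, C3 sp, C4 sp, C5 sp, C6 sp, C7 sp3, C8 sp2, C9 sp2

C1 has 4 σ bonds: steric number 4 → sp3.
C2 — 4 σ bonds. Steric number 4, so sp3.
C3 — 2 σ bonds, plus two π bonds. Steric number 2, so sp.
C4 carries 2 σ bonds, plus two π bonds, giving a steric number of 2, so it is sp.
C5 — 2 σ bonds, plus two π bonds. Steric number 2, so sp.
C6 (2 σ bonds, plus two π bonds) has steric number 2: sp.
C7 has 4 σ bonds: steric number 4 → sp3.
C8 — 3 σ bonds, plus one π bond. Steric number 3, so sp2.
C9 (3 σ bonds, plus one π bond) has steric number 3: sp2.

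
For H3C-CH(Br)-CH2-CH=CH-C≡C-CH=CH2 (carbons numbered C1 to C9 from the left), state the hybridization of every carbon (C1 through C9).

C1 sp3, C2 sp3, C3 sp3, C4 sp2, C5 sp2, C6 sp, C7 sp, C8 sp2, C9 sp2

C1 carries 4 σ bonds, giving a steric number of 4, so it is sp3.
C2: 4 σ bonds; 4 regions of electron density → sp3.
C3: 4 σ bonds; 4 regions of electron density → sp3.
C4: 3 σ bonds, plus one π bond; 3 regions of electron density → sp2.
C5: 3 σ bonds, plus one π bond; 3 regions of electron density → sp2.
C6 has 2 σ bonds, plus two π bonds: steric number 2 → sp.
C7: 2 σ bonds, plus two π bonds; 2 regions of electron density → sp.
C8: 3 σ bonds, plus one π bond; 3 regions of electron density → sp2.
C9 carries 3 σ bonds, plus one π bond, giving a steric number of 3, so it is sp2.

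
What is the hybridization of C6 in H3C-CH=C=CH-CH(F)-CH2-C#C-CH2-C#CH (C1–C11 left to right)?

C6 (4 σ bonds) has steric number 4: sp3.

sp³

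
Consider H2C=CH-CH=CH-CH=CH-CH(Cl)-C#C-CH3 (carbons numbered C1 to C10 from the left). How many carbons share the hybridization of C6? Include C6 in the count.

6

C6 is sp2 (one π bond).
C1: sp2 ✓
C2: sp2 ✓
C3: sp2 ✓
C4: sp2 ✓
C5: sp2 ✓
C6: sp2 ✓
C7: sp3
C8: sp
C9: sp
C10: sp3
6 carbons are sp2.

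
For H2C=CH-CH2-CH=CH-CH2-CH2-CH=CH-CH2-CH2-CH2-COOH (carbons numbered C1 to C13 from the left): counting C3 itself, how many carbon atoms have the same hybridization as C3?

6

C3 is sp3 (only σ bonds).
C1: sp2
C2: sp2
C3: sp3 ✓
C4: sp2
C5: sp2
C6: sp3 ✓
C7: sp3 ✓
C8: sp2
C9: sp2
C10: sp3 ✓
C11: sp3 ✓
C12: sp3 ✓
C13: sp2
6 carbons are sp3.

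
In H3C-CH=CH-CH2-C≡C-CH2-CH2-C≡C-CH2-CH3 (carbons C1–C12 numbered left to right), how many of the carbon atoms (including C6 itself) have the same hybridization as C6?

C6 is sp (two π bonds).
C1: sp3
C2: sp2
C3: sp2
C4: sp3
C5: sp ✓
C6: sp ✓
C7: sp3
C8: sp3
C9: sp ✓
C10: sp ✓
C11: sp3
C12: sp3
4 carbons are sp.

4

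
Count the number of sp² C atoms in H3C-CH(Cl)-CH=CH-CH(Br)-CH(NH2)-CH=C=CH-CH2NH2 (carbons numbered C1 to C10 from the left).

4

C1: sp3
C2: sp3
C3: sp2 ✓
C4: sp2 ✓
C5: sp3
C6: sp3
C7: sp2 ✓
C8: sp
C9: sp2 ✓
C10: sp3
C3, C4, C7, C9 → 4 sp2 carbons.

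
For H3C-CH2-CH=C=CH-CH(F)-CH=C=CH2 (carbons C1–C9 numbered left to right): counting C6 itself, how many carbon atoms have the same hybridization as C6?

C6 is sp3 (only σ bonds).
C1: sp3 ✓
C2: sp3 ✓
C3: sp2
C4: sp
C5: sp2
C6: sp3 ✓
C7: sp2
C8: sp
C9: sp2
3 carbons are sp3.

3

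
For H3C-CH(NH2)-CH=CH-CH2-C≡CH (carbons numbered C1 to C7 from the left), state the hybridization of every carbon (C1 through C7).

C1 sp3, C2 sp3, C3 sp2, C4 sp2, C5 sp3, C6 sp, C7 sp

C1 carries 4 σ bonds, giving a steric number of 4, so it is sp3.
C2: 4 σ bonds; 4 regions of electron density → sp3.
C3 is sp2: 3 σ bonds, plus one π bond, 3 electron-density regions.
C4 carries 3 σ bonds, plus one π bond, giving a steric number of 3, so it is sp2.
C5 is sp3: 4 σ bonds, 4 electron-density regions.
C6 carries 2 σ bonds, plus two π bonds, giving a steric number of 2, so it is sp.
C7 — 2 σ bonds, plus two π bonds. Steric number 2, so sp.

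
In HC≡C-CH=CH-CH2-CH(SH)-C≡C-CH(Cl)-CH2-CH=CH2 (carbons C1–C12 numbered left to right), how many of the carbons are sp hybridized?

C1: sp ✓
C2: sp ✓
C3: sp2
C4: sp2
C5: sp3
C6: sp3
C7: sp ✓
C8: sp ✓
C9: sp3
C10: sp3
C11: sp2
C12: sp2
C1, C2, C7, C8 → 4 sp carbons.

4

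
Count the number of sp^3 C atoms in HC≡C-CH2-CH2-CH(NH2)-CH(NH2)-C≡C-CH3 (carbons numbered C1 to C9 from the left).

C1: sp
C2: sp
C3: sp3 ✓
C4: sp3 ✓
C5: sp3 ✓
C6: sp3 ✓
C7: sp
C8: sp
C9: sp3 ✓
C3, C4, C5, C6, C9 → 5 sp3 carbons.

5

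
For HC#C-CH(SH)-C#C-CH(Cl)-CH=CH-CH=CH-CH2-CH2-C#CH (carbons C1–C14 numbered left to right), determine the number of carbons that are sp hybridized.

6

C1: sp ✓
C2: sp ✓
C3: sp3
C4: sp ✓
C5: sp ✓
C6: sp3
C7: sp2
C8: sp2
C9: sp2
C10: sp2
C11: sp3
C12: sp3
C13: sp ✓
C14: sp ✓
C1, C2, C4, C5, C13, C14 → 6 sp carbons.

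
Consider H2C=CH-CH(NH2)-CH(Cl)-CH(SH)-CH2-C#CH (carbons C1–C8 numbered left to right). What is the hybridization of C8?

C8: 2 σ bonds, plus two π bonds — 2 electron domains, sp.

sp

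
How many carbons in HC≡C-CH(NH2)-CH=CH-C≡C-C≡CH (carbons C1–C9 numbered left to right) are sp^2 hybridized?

C1: sp
C2: sp
C3: sp3
C4: sp2 ✓
C5: sp2 ✓
C6: sp
C7: sp
C8: sp
C9: sp
C4, C5 → 2 sp2 carbons.

2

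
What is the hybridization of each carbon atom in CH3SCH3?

Each carbon atom: 4 σ bonds — 4 electron domains, sp3.

sp³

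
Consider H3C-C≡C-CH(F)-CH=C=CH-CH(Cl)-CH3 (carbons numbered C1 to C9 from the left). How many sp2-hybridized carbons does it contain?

C1: sp3
C2: sp
C3: sp
C4: sp3
C5: sp2 ✓
C6: sp
C7: sp2 ✓
C8: sp3
C9: sp3
C5, C7 → 2 sp2 carbons.

2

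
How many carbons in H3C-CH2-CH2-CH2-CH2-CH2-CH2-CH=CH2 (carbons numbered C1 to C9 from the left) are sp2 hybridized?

2

C1: sp3
C2: sp3
C3: sp3
C4: sp3
C5: sp3
C6: sp3
C7: sp3
C8: sp2 ✓
C9: sp2 ✓
C8, C9 → 2 sp2 carbons.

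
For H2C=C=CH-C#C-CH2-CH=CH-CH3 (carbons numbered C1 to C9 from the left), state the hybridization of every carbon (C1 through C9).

C1 sp2, C2 sp, C3 sp2, C4 sp, C5 sp, C6 sp3, C7 sp2, C8 sp2, C9 sp3

C1 is sp2: 3 σ bonds, plus one π bond, 3 electron-density regions.
C2 (2 σ bonds, plus two π bonds) has steric number 2: sp.
C3: 3 σ bonds, plus one π bond — 3 electron domains, sp2.
C4: 2 σ bonds, plus two π bonds — 2 electron domains, sp.
C5 (2 σ bonds, plus two π bonds) has steric number 2: sp.
C6 has 4 σ bonds: steric number 4 → sp3.
C7 carries 3 σ bonds, plus one π bond, giving a steric number of 3, so it is sp2.
C8 (3 σ bonds, plus one π bond) has steric number 3: sp2.
C9 — 4 σ bonds. Steric number 4, so sp3.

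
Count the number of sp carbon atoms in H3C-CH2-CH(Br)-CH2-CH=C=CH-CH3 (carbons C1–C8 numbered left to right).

C1: sp3
C2: sp3
C3: sp3
C4: sp3
C5: sp2
C6: sp ✓
C7: sp2
C8: sp3
C6 → 1 sp carbon.

1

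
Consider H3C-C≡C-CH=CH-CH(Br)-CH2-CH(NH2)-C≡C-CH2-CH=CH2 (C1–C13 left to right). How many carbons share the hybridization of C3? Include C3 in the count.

C3 is sp (two π bonds).
C1: sp3
C2: sp ✓
C3: sp ✓
C4: sp2
C5: sp2
C6: sp3
C7: sp3
C8: sp3
C9: sp ✓
C10: sp ✓
C11: sp3
C12: sp2
C13: sp2
4 carbons are sp.

4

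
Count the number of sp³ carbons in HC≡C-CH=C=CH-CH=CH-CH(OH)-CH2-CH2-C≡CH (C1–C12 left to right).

3

C1: sp
C2: sp
C3: sp2
C4: sp
C5: sp2
C6: sp2
C7: sp2
C8: sp3 ✓
C9: sp3 ✓
C10: sp3 ✓
C11: sp
C12: sp
C8, C9, C10 → 3 sp3 carbons.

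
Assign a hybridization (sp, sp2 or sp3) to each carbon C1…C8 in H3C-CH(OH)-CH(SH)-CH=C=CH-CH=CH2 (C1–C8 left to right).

C1 (4 σ bonds) has steric number 4: sp3.
C2 is sp3: 4 σ bonds, 4 electron-density regions.
C3 carries 4 σ bonds, giving a steric number of 4, so it is sp3.
C4: 3 σ bonds, plus one π bond — 3 electron domains, sp2.
C5 has 2 σ bonds, plus two π bonds: steric number 2 → sp.
C6: 3 σ bonds, plus one π bond; 3 regions of electron density → sp2.
C7: 3 σ bonds, plus one π bond — 3 electron domains, sp2.
C8 (3 σ bonds, plus one π bond) has steric number 3: sp2.

C1 sp3, C2 sp3, C3 sp3, C4 sp2, C5 sp, C6 sp2, C7 sp2, C8 sp2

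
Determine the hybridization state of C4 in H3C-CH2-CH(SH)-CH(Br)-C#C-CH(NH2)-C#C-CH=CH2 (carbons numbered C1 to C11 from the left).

sp3

C4 carries 4 σ bonds, giving a steric number of 4, so it is sp3.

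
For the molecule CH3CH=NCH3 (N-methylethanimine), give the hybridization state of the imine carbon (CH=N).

The imine carbon (CH=N): 3 σ bonds, plus one π bond; 3 regions of electron density → sp2.

sp^2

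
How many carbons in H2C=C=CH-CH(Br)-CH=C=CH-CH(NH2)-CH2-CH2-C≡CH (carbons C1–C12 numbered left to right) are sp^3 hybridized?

4

C1: sp2
C2: sp
C3: sp2
C4: sp3 ✓
C5: sp2
C6: sp
C7: sp2
C8: sp3 ✓
C9: sp3 ✓
C10: sp3 ✓
C11: sp
C12: sp
C4, C8, C9, C10 → 4 sp3 carbons.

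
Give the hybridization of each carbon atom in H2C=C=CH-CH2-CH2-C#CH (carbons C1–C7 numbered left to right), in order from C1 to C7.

C1 sp2, C2 sp, C3 sp2, C4 sp3, C5 sp3, C6 sp, C7 sp

C1 (3 σ bonds, plus one π bond) has steric number 3: sp2.
C2 has 2 σ bonds, plus two π bonds: steric number 2 → sp.
C3 — 3 σ bonds, plus one π bond. Steric number 3, so sp2.
C4 is sp3: 4 σ bonds, 4 electron-density regions.
C5 — 4 σ bonds. Steric number 4, so sp3.
C6: 2 σ bonds, plus two π bonds — 2 electron domains, sp.
C7 has 2 σ bonds, plus two π bonds: steric number 2 → sp.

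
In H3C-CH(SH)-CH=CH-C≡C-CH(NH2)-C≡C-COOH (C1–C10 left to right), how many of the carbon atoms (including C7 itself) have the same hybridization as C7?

C7 is sp3 (only σ bonds).
C1: sp3 ✓
C2: sp3 ✓
C3: sp2
C4: sp2
C5: sp
C6: sp
C7: sp3 ✓
C8: sp
C9: sp
C10: sp2
3 carbons are sp3.

3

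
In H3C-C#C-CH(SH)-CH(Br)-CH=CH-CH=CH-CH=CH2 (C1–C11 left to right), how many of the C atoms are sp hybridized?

C1: sp3
C2: sp ✓
C3: sp ✓
C4: sp3
C5: sp3
C6: sp2
C7: sp2
C8: sp2
C9: sp2
C10: sp2
C11: sp2
C2, C3 → 2 sp carbons.

2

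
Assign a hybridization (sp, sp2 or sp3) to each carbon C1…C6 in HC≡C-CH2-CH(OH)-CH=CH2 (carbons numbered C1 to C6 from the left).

C1 carries 2 σ bonds, plus two π bonds, giving a steric number of 2, so it is sp.
C2 carries 2 σ bonds, plus two π bonds, giving a steric number of 2, so it is sp.
C3 carries 4 σ bonds, giving a steric number of 4, so it is sp3.
C4 is sp3: 4 σ bonds, 4 electron-density regions.
C5 has 3 σ bonds, plus one π bond: steric number 3 → sp2.
C6 — 3 σ bonds, plus one π bond. Steric number 3, so sp2.

C1 sp, C2 sp, C3 sp3, C4 sp3, C5 sp2, C6 sp2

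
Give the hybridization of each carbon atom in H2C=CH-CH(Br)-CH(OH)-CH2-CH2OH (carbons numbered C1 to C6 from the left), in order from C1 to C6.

C1 sp2, C2 sp2, C3 sp3, C4 sp3, C5 sp3, C6 sp3

C1: 3 σ bonds, plus one π bond — 3 electron domains, sp2.
C2 has 3 σ bonds, plus one π bond: steric number 3 → sp2.
C3 is sp3: 4 σ bonds, 4 electron-density regions.
C4 — 4 σ bonds. Steric number 4, so sp3.
C5 — 4 σ bonds. Steric number 4, so sp3.
C6 carries 4 σ bonds, giving a steric number of 4, so it is sp3.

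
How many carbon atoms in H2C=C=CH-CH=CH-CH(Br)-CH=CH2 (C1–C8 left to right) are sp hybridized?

1

C1: sp2
C2: sp ✓
C3: sp2
C4: sp2
C5: sp2
C6: sp3
C7: sp2
C8: sp2
C2 → 1 sp carbon.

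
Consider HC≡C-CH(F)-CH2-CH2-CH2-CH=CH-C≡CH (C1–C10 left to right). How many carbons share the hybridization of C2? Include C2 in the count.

4

C2 is sp (two π bonds).
C1: sp ✓
C2: sp ✓
C3: sp3
C4: sp3
C5: sp3
C6: sp3
C7: sp2
C8: sp2
C9: sp ✓
C10: sp ✓
4 carbons are sp.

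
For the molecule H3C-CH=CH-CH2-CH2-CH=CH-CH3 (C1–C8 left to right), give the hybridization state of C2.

sp²

C2: 3 σ bonds, plus one π bond; 3 regions of electron density → sp2.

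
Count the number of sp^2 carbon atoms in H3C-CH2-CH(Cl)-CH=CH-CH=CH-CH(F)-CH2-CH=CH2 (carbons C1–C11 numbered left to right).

C1: sp3
C2: sp3
C3: sp3
C4: sp2 ✓
C5: sp2 ✓
C6: sp2 ✓
C7: sp2 ✓
C8: sp3
C9: sp3
C10: sp2 ✓
C11: sp2 ✓
C4, C5, C6, C7, C10, C11 → 6 sp2 carbons.

6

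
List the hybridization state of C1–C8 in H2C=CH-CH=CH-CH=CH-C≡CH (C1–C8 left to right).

C1 has 3 σ bonds, plus one π bond: steric number 3 → sp2.
C2 is sp2: 3 σ bonds, plus one π bond, 3 electron-density regions.
C3: 3 σ bonds, plus one π bond — 3 electron domains, sp2.
C4 carries 3 σ bonds, plus one π bond, giving a steric number of 3, so it is sp2.
C5 is sp2: 3 σ bonds, plus one π bond, 3 electron-density regions.
C6: 3 σ bonds, plus one π bond — 3 electron domains, sp2.
C7 (2 σ bonds, plus two π bonds) has steric number 2: sp.
C8 (2 σ bonds, plus two π bonds) has steric number 2: sp.

C1 sp2, C2 sp2, C3 sp2, C4 sp2, C5 sp2, C6 sp2, C7 sp, C8 sp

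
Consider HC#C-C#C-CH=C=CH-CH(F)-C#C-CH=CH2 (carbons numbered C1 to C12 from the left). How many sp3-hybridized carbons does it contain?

1

C1: sp
C2: sp
C3: sp
C4: sp
C5: sp2
C6: sp
C7: sp2
C8: sp3 ✓
C9: sp
C10: sp
C11: sp2
C12: sp2
C8 → 1 sp3 carbon.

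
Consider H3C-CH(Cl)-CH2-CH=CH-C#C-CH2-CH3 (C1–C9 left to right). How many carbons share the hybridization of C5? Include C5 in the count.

C5 is sp2 (one π bond).
C1: sp3
C2: sp3
C3: sp3
C4: sp2 ✓
C5: sp2 ✓
C6: sp
C7: sp
C8: sp3
C9: sp3
2 carbons are sp2.

2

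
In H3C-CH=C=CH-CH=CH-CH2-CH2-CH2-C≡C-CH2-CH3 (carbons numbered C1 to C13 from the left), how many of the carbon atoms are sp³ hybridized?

6

C1: sp3 ✓
C2: sp2
C3: sp
C4: sp2
C5: sp2
C6: sp2
C7: sp3 ✓
C8: sp3 ✓
C9: sp3 ✓
C10: sp
C11: sp
C12: sp3 ✓
C13: sp3 ✓
C1, C7, C8, C9, C12, C13 → 6 sp3 carbons.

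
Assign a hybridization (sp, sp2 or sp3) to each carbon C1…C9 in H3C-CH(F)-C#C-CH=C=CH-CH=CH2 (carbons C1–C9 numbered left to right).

C1 sp3, C2 sp3, C3 sp, C4 sp, C5 sp2, C6 sp, C7 sp2, C8 sp2, C9 sp2

C1 carries 4 σ bonds, giving a steric number of 4, so it is sp3.
C2 is sp3: 4 σ bonds, 4 electron-density regions.
C3 is sp: 2 σ bonds, plus two π bonds, 2 electron-density regions.
C4: 2 σ bonds, plus two π bonds — 2 electron domains, sp.
C5: 3 σ bonds, plus one π bond — 3 electron domains, sp2.
C6: 2 σ bonds, plus two π bonds; 2 regions of electron density → sp.
C7 (3 σ bonds, plus one π bond) has steric number 3: sp2.
C8 — 3 σ bonds, plus one π bond. Steric number 3, so sp2.
C9 has 3 σ bonds, plus one π bond: steric number 3 → sp2.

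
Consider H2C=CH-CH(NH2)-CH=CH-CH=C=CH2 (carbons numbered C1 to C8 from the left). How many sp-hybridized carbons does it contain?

C1: sp2
C2: sp2
C3: sp3
C4: sp2
C5: sp2
C6: sp2
C7: sp ✓
C8: sp2
C7 → 1 sp carbon.

1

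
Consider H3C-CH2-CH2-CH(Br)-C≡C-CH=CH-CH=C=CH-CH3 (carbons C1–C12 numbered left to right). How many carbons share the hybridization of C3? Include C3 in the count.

5

C3 is sp3 (only σ bonds).
C1: sp3 ✓
C2: sp3 ✓
C3: sp3 ✓
C4: sp3 ✓
C5: sp
C6: sp
C7: sp2
C8: sp2
C9: sp2
C10: sp
C11: sp2
C12: sp3 ✓
5 carbons are sp3.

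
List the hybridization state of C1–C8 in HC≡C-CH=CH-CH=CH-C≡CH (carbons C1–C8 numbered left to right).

C1 (2 σ bonds, plus two π bonds) has steric number 2: sp.
C2 carries 2 σ bonds, plus two π bonds, giving a steric number of 2, so it is sp.
C3 has 3 σ bonds, plus one π bond: steric number 3 → sp2.
C4: 3 σ bonds, plus one π bond — 3 electron domains, sp2.
C5: 3 σ bonds, plus one π bond; 3 regions of electron density → sp2.
C6: 3 σ bonds, plus one π bond — 3 electron domains, sp2.
C7 (2 σ bonds, plus two π bonds) has steric number 2: sp.
C8 has 2 σ bonds, plus two π bonds: steric number 2 → sp.

C1 sp, C2 sp, C3 sp2, C4 sp2, C5 sp2, C6 sp2, C7 sp, C8 sp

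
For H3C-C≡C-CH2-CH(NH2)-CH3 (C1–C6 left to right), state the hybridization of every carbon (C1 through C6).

C1 sp3, C2 sp, C3 sp, C4 sp3, C5 sp3, C6 sp3

C1 (4 σ bonds) has steric number 4: sp3.
C2: 2 σ bonds, plus two π bonds; 2 regions of electron density → sp.
C3: 2 σ bonds, plus two π bonds; 2 regions of electron density → sp.
C4 (4 σ bonds) has steric number 4: sp3.
C5 has 4 σ bonds: steric number 4 → sp3.
C6 — 4 σ bonds. Steric number 4, so sp3.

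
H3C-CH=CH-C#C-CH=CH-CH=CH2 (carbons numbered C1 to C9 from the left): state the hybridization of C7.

sp²

C7: 3 σ bonds, plus one π bond — 3 electron domains, sp2.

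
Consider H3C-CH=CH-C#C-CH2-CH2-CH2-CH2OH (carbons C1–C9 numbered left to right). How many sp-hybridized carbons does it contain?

C1: sp3
C2: sp2
C3: sp2
C4: sp ✓
C5: sp ✓
C6: sp3
C7: sp3
C8: sp3
C9: sp3
C4, C5 → 2 sp carbons.

2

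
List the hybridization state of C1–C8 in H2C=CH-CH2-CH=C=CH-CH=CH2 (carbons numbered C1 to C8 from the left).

C1 — 3 σ bonds, plus one π bond. Steric number 3, so sp2.
C2 — 3 σ bonds, plus one π bond. Steric number 3, so sp2.
C3 has 4 σ bonds: steric number 4 → sp3.
C4 has 3 σ bonds, plus one π bond: steric number 3 → sp2.
C5 is sp: 2 σ bonds, plus two π bonds, 2 electron-density regions.
C6 (3 σ bonds, plus one π bond) has steric number 3: sp2.
C7 carries 3 σ bonds, plus one π bond, giving a steric number of 3, so it is sp2.
C8 — 3 σ bonds, plus one π bond. Steric number 3, so sp2.

C1 sp2, C2 sp2, C3 sp3, C4 sp2, C5 sp, C6 sp2, C7 sp2, C8 sp2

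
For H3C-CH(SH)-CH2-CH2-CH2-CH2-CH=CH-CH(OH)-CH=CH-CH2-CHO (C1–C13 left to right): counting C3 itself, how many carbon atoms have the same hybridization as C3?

8

C3 is sp3 (only σ bonds).
C1: sp3 ✓
C2: sp3 ✓
C3: sp3 ✓
C4: sp3 ✓
C5: sp3 ✓
C6: sp3 ✓
C7: sp2
C8: sp2
C9: sp3 ✓
C10: sp2
C11: sp2
C12: sp3 ✓
C13: sp2
8 carbons are sp3.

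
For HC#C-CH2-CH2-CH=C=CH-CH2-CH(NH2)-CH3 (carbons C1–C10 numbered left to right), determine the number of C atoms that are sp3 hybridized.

C1: sp
C2: sp
C3: sp3 ✓
C4: sp3 ✓
C5: sp2
C6: sp
C7: sp2
C8: sp3 ✓
C9: sp3 ✓
C10: sp3 ✓
C3, C4, C8, C9, C10 → 5 sp3 carbons.

5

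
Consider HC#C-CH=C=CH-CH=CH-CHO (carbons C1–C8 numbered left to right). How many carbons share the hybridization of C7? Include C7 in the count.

C7 is sp2 (one π bond).
C1: sp
C2: sp
C3: sp2 ✓
C4: sp
C5: sp2 ✓
C6: sp2 ✓
C7: sp2 ✓
C8: sp2 ✓
5 carbons are sp2.

5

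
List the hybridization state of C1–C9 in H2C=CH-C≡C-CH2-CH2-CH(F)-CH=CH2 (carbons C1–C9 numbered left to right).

C1 (3 σ bonds, plus one π bond) has steric number 3: sp2.
C2 — 3 σ bonds, plus one π bond. Steric number 3, so sp2.
C3 — 2 σ bonds, plus two π bonds. Steric number 2, so sp.
C4: 2 σ bonds, plus two π bonds — 2 electron domains, sp.
C5 is sp3: 4 σ bonds, 4 electron-density regions.
C6 (4 σ bonds) has steric number 4: sp3.
C7 — 4 σ bonds. Steric number 4, so sp3.
C8: 3 σ bonds, plus one π bond; 3 regions of electron density → sp2.
C9 (3 σ bonds, plus one π bond) has steric number 3: sp2.

C1 sp2, C2 sp2, C3 sp, C4 sp, C5 sp3, C6 sp3, C7 sp3, C8 sp2, C9 sp2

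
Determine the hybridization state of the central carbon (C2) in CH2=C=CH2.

Two σ bonds and two π bonds (one to each neighbour) → sp.

sp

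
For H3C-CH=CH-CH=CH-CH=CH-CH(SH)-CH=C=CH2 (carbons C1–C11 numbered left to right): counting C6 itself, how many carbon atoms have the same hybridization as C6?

8

C6 is sp2 (one π bond).
C1: sp3
C2: sp2 ✓
C3: sp2 ✓
C4: sp2 ✓
C5: sp2 ✓
C6: sp2 ✓
C7: sp2 ✓
C8: sp3
C9: sp2 ✓
C10: sp
C11: sp2 ✓
8 carbons are sp2.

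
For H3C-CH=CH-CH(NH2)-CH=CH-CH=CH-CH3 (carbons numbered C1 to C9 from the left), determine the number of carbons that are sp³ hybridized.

C1: sp3 ✓
C2: sp2
C3: sp2
C4: sp3 ✓
C5: sp2
C6: sp2
C7: sp2
C8: sp2
C9: sp3 ✓
C1, C4, C9 → 3 sp3 carbons.

3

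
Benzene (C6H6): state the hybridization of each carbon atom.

sp²

Every ring carbon has three σ bonds and contributes one p electron to the aromatic π system.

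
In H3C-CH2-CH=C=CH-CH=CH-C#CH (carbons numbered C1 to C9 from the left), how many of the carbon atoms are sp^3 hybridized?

2

C1: sp3 ✓
C2: sp3 ✓
C3: sp2
C4: sp
C5: sp2
C6: sp2
C7: sp2
C8: sp
C9: sp
C1, C2 → 2 sp3 carbons.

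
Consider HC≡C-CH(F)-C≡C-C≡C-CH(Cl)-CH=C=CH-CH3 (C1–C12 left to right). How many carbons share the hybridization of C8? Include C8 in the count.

3

C8 is sp3 (only σ bonds).
C1: sp
C2: sp
C3: sp3 ✓
C4: sp
C5: sp
C6: sp
C7: sp
C8: sp3 ✓
C9: sp2
C10: sp
C11: sp2
C12: sp3 ✓
3 carbons are sp3.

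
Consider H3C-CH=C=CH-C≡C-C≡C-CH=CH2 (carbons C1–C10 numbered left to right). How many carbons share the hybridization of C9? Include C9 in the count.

C9 is sp2 (one π bond).
C1: sp3
C2: sp2 ✓
C3: sp
C4: sp2 ✓
C5: sp
C6: sp
C7: sp
C8: sp
C9: sp2 ✓
C10: sp2 ✓
4 carbons are sp2.

4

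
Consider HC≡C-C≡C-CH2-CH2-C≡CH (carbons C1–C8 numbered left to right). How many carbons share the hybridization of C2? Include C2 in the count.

6

C2 is sp (two π bonds).
C1: sp ✓
C2: sp ✓
C3: sp ✓
C4: sp ✓
C5: sp3
C6: sp3
C7: sp ✓
C8: sp ✓
6 carbons are sp.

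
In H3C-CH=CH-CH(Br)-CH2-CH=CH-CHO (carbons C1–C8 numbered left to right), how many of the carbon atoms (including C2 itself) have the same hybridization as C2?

C2 is sp2 (one π bond).
C1: sp3
C2: sp2 ✓
C3: sp2 ✓
C4: sp3
C5: sp3
C6: sp2 ✓
C7: sp2 ✓
C8: sp2 ✓
5 carbons are sp2.

5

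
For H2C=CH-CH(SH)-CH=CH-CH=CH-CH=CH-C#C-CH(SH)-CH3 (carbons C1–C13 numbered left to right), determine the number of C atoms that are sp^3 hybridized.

C1: sp2
C2: sp2
C3: sp3 ✓
C4: sp2
C5: sp2
C6: sp2
C7: sp2
C8: sp2
C9: sp2
C10: sp
C11: sp
C12: sp3 ✓
C13: sp3 ✓
C3, C12, C13 → 3 sp3 carbons.

3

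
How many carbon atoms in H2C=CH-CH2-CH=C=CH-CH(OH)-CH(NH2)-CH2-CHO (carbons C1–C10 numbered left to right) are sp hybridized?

C1: sp2
C2: sp2
C3: sp3
C4: sp2
C5: sp ✓
C6: sp2
C7: sp3
C8: sp3
C9: sp3
C10: sp2
C5 → 1 sp carbon.

1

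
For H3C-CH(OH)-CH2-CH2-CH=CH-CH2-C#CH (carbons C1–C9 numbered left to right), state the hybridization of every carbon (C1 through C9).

C1 sp3, C2 sp3, C3 sp3, C4 sp3, C5 sp2, C6 sp2, C7 sp3, C8 sp, C9 sp

C1 (4 σ bonds) has steric number 4: sp3.
C2 — 4 σ bonds. Steric number 4, so sp3.
C3: 4 σ bonds — 4 electron domains, sp3.
C4: 4 σ bonds; 4 regions of electron density → sp3.
C5 carries 3 σ bonds, plus one π bond, giving a steric number of 3, so it is sp2.
C6 (3 σ bonds, plus one π bond) has steric number 3: sp2.
C7 carries 4 σ bonds, giving a steric number of 4, so it is sp3.
C8 carries 2 σ bonds, plus two π bonds, giving a steric number of 2, so it is sp.
C9 has 2 σ bonds, plus two π bonds: steric number 2 → sp.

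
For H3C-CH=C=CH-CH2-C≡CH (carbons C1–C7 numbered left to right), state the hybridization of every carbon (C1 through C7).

C1 has 4 σ bonds: steric number 4 → sp3.
C2 (3 σ bonds, plus one π bond) has steric number 3: sp2.
C3: 2 σ bonds, plus two π bonds — 2 electron domains, sp.
C4: 3 σ bonds, plus one π bond; 3 regions of electron density → sp2.
C5 is sp3: 4 σ bonds, 4 electron-density regions.
C6 is sp: 2 σ bonds, plus two π bonds, 2 electron-density regions.
C7 (2 σ bonds, plus two π bonds) has steric number 2: sp.

C1 sp3, C2 sp2, C3 sp, C4 sp2, C5 sp3, C6 sp, C7 sp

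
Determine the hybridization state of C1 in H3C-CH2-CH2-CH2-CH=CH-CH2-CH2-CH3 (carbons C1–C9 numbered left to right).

C1 is sp3: 4 σ bonds, 4 electron-density regions.

sp3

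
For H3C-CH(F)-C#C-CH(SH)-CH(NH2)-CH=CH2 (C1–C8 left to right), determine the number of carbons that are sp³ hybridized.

4

C1: sp3 ✓
C2: sp3 ✓
C3: sp
C4: sp
C5: sp3 ✓
C6: sp3 ✓
C7: sp2
C8: sp2
C1, C2, C5, C6 → 4 sp3 carbons.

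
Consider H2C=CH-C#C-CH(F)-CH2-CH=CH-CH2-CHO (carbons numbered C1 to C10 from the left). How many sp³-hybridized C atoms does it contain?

C1: sp2
C2: sp2
C3: sp
C4: sp
C5: sp3 ✓
C6: sp3 ✓
C7: sp2
C8: sp2
C9: sp3 ✓
C10: sp2
C5, C6, C9 → 3 sp3 carbons.

3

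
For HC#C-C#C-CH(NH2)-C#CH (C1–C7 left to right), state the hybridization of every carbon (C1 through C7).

C1 sp, C2 sp, C3 sp, C4 sp, C5 sp3, C6 sp, C7 sp

C1: 2 σ bonds, plus two π bonds; 2 regions of electron density → sp.
C2 — 2 σ bonds, plus two π bonds. Steric number 2, so sp.
C3 is sp: 2 σ bonds, plus two π bonds, 2 electron-density regions.
C4 is sp: 2 σ bonds, plus two π bonds, 2 electron-density regions.
C5: 4 σ bonds — 4 electron domains, sp3.
C6 — 2 σ bonds, plus two π bonds. Steric number 2, so sp.
C7 has 2 σ bonds, plus two π bonds: steric number 2 → sp.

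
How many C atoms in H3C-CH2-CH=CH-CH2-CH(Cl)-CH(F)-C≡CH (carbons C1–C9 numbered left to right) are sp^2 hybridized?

C1: sp3
C2: sp3
C3: sp2 ✓
C4: sp2 ✓
C5: sp3
C6: sp3
C7: sp3
C8: sp
C9: sp
C3, C4 → 2 sp2 carbons.

2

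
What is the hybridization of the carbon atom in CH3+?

Three σ bonds to H, empty p orbital → sp2, trigonal planar.

sp2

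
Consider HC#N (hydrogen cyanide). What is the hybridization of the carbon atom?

The carbon atom: 2 σ bonds, plus two π bonds — 2 electron domains, sp.

sp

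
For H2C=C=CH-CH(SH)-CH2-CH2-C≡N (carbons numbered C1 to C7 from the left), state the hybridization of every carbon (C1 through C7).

C1: 3 σ bonds, plus one π bond — 3 electron domains, sp2.
C2 has 2 σ bonds, plus two π bonds: steric number 2 → sp.
C3 (3 σ bonds, plus one π bond) has steric number 3: sp2.
C4: 4 σ bonds; 4 regions of electron density → sp3.
C5 is sp3: 4 σ bonds, 4 electron-density regions.
C6 has 4 σ bonds: steric number 4 → sp3.
C7 — 2 σ bonds, plus two π bonds. Steric number 2, so sp.

C1 sp2, C2 sp, C3 sp2, C4 sp3, C5 sp3, C6 sp3, C7 sp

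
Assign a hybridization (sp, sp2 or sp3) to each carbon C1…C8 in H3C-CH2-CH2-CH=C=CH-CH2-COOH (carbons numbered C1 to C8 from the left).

C1 — 4 σ bonds. Steric number 4, so sp3.
C2: 4 σ bonds; 4 regions of electron density → sp3.
C3: 4 σ bonds — 4 electron domains, sp3.
C4 carries 3 σ bonds, plus one π bond, giving a steric number of 3, so it is sp2.
C5 (2 σ bonds, plus two π bonds) has steric number 2: sp.
C6 (3 σ bonds, plus one π bond) has steric number 3: sp2.
C7 is sp3: 4 σ bonds, 4 electron-density regions.
C8: 3 σ bonds, plus one π bond; 3 regions of electron density → sp2.

C1 sp3, C2 sp3, C3 sp3, C4 sp2, C5 sp, C6 sp2, C7 sp3, C8 sp2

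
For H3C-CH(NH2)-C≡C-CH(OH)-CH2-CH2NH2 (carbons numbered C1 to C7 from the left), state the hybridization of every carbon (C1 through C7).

C1 sp3, C2 sp3, C3 sp, C4 sp, C5 sp3, C6 sp3, C7 sp3

C1 carries 4 σ bonds, giving a steric number of 4, so it is sp3.
C2 is sp3: 4 σ bonds, 4 electron-density regions.
C3: 2 σ bonds, plus two π bonds; 2 regions of electron density → sp.
C4 is sp: 2 σ bonds, plus two π bonds, 2 electron-density regions.
C5: 4 σ bonds — 4 electron domains, sp3.
C6 has 4 σ bonds: steric number 4 → sp3.
C7: 4 σ bonds — 4 electron domains, sp3.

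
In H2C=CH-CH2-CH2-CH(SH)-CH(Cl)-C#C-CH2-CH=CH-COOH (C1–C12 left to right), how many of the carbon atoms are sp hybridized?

2

C1: sp2
C2: sp2
C3: sp3
C4: sp3
C5: sp3
C6: sp3
C7: sp ✓
C8: sp ✓
C9: sp3
C10: sp2
C11: sp2
C12: sp2
C7, C8 → 2 sp carbons.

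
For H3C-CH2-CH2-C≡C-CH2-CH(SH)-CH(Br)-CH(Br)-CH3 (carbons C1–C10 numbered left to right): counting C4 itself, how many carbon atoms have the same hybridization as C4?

C4 is sp (two π bonds).
C1: sp3
C2: sp3
C3: sp3
C4: sp ✓
C5: sp ✓
C6: sp3
C7: sp3
C8: sp3
C9: sp3
C10: sp3
2 carbons are sp.

2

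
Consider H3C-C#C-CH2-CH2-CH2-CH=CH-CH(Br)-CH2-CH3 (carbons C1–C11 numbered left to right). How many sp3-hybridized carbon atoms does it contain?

C1: sp3 ✓
C2: sp
C3: sp
C4: sp3 ✓
C5: sp3 ✓
C6: sp3 ✓
C7: sp2
C8: sp2
C9: sp3 ✓
C10: sp3 ✓
C11: sp3 ✓
C1, C4, C5, C6, C9, C10, C11 → 7 sp3 carbons.

7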